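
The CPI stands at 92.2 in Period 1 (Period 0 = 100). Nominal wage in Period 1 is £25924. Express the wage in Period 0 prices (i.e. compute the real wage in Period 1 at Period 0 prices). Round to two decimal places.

Real = Nominal ÷ (Index/100) = 25924 ÷ (92.2/100)
     = 25924 ÷ 0.922 = 28117.1367

28117.14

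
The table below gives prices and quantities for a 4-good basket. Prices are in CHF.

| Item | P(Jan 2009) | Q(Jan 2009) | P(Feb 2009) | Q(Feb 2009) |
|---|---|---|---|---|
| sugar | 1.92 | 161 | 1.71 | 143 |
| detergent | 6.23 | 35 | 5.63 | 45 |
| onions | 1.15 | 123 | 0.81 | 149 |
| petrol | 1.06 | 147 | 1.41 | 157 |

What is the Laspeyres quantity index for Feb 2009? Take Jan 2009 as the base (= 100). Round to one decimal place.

108.3

Laspeyres quantity index uses base-period prices as weights.
ΣP(Jan 2009)·Q(Feb 2009) = 1.92×143 + 6.23×45 + 1.15×149 + 1.06×157 = 274.56 + 280.35 + 171.35 + 166.42 = 892.68
ΣP(Jan 2009)·Q(Jan 2009) = 1.92×161 + 6.23×35 + 1.15×123 + 1.06×147 = 309.12 + 218.05 + 141.45 + 155.82 = 824.44
Index = 892.68 / 824.44 × 100 = 108.2771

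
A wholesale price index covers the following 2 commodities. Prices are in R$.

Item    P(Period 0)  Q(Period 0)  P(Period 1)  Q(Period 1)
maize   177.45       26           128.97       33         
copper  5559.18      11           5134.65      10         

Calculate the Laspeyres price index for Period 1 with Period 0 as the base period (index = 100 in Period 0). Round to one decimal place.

Laspeyres price index uses base-period quantities as weights.
ΣP(Period 1)·Q(Period 0) = 128.97×26 + 5134.65×11 = 3353.22 + 56481.15 = 59834.37
ΣP(Period 0)·Q(Period 0) = 177.45×26 + 5559.18×11 = 4613.7 + 61150.98 = 65764.68
Index = 59834.37 / 65764.68 × 100 = 90.9825

91.0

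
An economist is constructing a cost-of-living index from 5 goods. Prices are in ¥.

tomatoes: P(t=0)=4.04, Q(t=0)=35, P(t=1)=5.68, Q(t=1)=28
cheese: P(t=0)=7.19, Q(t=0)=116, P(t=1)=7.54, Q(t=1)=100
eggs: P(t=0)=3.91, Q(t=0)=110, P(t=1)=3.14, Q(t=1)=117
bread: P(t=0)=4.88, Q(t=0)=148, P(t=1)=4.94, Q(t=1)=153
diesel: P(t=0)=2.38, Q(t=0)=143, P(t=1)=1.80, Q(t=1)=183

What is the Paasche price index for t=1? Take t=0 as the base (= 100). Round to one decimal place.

95.7

Paasche price index uses current-period quantities as weights.
ΣP(t=1)·Q(t=1) = 5.68×28 + 7.54×100 + 3.14×117 + 4.94×153 + 1.80×183 = 159.04 + 754 + 367.38 + 755.82 + 329.4 = 2365.64
ΣP(t=0)·Q(t=1) = 4.04×28 + 7.19×100 + 3.91×117 + 4.88×153 + 2.38×183 = 113.12 + 719 + 457.47 + 746.64 + 435.54 = 2471.77
Index = 2365.64 / 2471.77 × 100 = 95.7063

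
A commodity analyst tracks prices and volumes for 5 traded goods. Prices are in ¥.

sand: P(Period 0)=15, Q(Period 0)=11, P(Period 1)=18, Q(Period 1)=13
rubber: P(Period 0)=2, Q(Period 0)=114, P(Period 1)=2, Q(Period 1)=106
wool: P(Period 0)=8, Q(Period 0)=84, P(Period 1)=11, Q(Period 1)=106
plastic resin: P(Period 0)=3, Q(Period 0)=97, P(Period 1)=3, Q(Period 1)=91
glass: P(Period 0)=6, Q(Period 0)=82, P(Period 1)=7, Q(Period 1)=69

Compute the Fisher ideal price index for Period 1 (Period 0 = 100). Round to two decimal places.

120.89

Laspeyres component (base-period weights):
ΣP(Period 1)Q(Period 0) = 18×11 + 2×114 + 11×84 + 3×97 + 7×82 = 198 + 228 + 924 + 291 + 574 = 2215
ΣP(Period 0)Q(Period 0) = 15×11 + 2×114 + 8×84 + 3×97 + 6×82 = 165 + 228 + 672 + 291 + 492 = 1848
L = 2215 / 1848 × 100 = 119.8593
Paasche component (current-period weights):
ΣP(Period 1)Q(Period 1) = 18×13 + 2×106 + 11×106 + 3×91 + 7×69 = 234 + 212 + 1166 + 273 + 483 = 2368
ΣP(Period 0)Q(Period 1) = 15×13 + 2×106 + 8×106 + 3×91 + 6×69 = 195 + 212 + 848 + 273 + 414 = 1942
P = 2368 / 1942 × 100 = 121.9361
Fisher = √(L × P) = √(119.8593 × 121.9361) = 120.8933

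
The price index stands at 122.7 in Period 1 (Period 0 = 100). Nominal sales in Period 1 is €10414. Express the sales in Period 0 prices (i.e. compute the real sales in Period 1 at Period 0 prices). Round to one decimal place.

Real = Nominal ÷ (Index/100) = 10414 ÷ (122.7/100)
     = 10414 ÷ 1.227 = 8487.3676

8487.4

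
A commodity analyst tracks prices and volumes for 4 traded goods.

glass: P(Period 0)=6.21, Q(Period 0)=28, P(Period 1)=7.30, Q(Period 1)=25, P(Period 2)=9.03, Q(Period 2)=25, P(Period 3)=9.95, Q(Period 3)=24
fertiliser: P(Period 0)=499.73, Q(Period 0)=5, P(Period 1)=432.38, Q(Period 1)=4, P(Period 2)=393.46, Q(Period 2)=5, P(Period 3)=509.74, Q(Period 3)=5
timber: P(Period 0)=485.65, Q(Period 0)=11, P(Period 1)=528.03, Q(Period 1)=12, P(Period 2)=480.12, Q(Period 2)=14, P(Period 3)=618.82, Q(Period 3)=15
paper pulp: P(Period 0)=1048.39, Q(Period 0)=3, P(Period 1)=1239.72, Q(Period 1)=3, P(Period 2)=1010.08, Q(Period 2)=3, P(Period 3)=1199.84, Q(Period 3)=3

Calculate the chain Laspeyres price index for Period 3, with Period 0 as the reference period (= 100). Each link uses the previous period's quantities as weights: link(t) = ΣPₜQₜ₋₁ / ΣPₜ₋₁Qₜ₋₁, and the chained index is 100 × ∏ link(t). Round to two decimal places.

Link Period 0→Period 1:
ΣP(Period 1)Q(Period 0) = 7.30×28 + 432.38×5 + 528.03×11 + 1239.72×3 = 204.4 + 2161.9 + 5808.33 + 3719.16 = 11893.79
ΣP(Period 0)Q(Period 0) = 6.21×28 + 499.73×5 + 485.65×11 + 1048.39×3 = 173.88 + 2498.65 + 5342.15 + 3145.17 = 11159.85
link = 11893.79/11159.85 = 1.065766
Link Period 1→Period 2:
ΣP(Period 2)Q(Period 1) = 9.03×25 + 393.46×4 + 480.12×12 + 1010.08×3 = 225.75 + 1573.84 + 5761.44 + 3030.24 = 10591.27
ΣP(Period 1)Q(Period 1) = 7.30×25 + 432.38×4 + 528.03×12 + 1239.72×3 = 182.5 + 1729.52 + 6336.36 + 3719.16 = 11967.54
link = 10591.27/11967.54 = 0.885000
Link Period 2→Period 3:
ΣP(Period 3)Q(Period 2) = 9.95×25 + 509.74×5 + 618.82×14 + 1199.84×3 = 248.75 + 2548.7 + 8663.48 + 3599.52 = 15060.45
ΣP(Period 2)Q(Period 2) = 9.03×25 + 393.46×5 + 480.12×14 + 1010.08×3 = 225.75 + 1967.3 + 6721.68 + 3030.24 = 11944.97
link = 15060.45/11944.97 = 1.260819
Chained index = 100 × 1.065766 × 0.885000 × 1.260819 = 118.9208

118.92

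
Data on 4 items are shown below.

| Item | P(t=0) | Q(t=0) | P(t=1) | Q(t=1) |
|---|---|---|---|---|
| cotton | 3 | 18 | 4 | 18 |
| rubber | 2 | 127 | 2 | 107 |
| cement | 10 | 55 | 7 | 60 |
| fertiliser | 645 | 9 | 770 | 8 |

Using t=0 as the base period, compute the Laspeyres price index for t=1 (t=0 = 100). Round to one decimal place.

114.7

Laspeyres price index uses base-period quantities as weights.
ΣP(t=1)·Q(t=0) = 4×18 + 2×127 + 7×55 + 770×9 = 72 + 254 + 385 + 6930 = 7641
ΣP(t=0)·Q(t=0) = 3×18 + 2×127 + 10×55 + 645×9 = 54 + 254 + 550 + 5805 = 6663
Index = 7641 / 6663 × 100 = 114.6781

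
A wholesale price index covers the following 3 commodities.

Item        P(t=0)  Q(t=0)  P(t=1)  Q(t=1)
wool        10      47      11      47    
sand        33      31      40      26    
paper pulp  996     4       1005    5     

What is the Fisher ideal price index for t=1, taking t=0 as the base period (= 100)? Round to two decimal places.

104.91

Laspeyres component (base-period weights):
ΣP(t=1)Q(t=0) = 11×47 + 40×31 + 1005×4 = 517 + 1240 + 4020 = 5777
ΣP(t=0)Q(t=0) = 10×47 + 33×31 + 996×4 = 470 + 1023 + 3984 = 5477
L = 5777 / 5477 × 100 = 105.4775
Paasche component (current-period weights):
ΣP(t=1)Q(t=1) = 11×47 + 40×26 + 1005×5 = 517 + 1040 + 5025 = 6582
ΣP(t=0)Q(t=1) = 10×47 + 33×26 + 996×5 = 470 + 858 + 4980 = 6308
P = 6582 / 6308 × 100 = 104.3437
Fisher = √(L × P) = √(105.4775 × 104.3437) = 104.9090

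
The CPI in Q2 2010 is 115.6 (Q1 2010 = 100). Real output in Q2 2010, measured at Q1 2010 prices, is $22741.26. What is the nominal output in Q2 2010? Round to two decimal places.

26288.90

Nominal = Real × (Index/100) = 22741.26 × (115.6/100)
        = 22741.26 × 1.156 = 26288.8966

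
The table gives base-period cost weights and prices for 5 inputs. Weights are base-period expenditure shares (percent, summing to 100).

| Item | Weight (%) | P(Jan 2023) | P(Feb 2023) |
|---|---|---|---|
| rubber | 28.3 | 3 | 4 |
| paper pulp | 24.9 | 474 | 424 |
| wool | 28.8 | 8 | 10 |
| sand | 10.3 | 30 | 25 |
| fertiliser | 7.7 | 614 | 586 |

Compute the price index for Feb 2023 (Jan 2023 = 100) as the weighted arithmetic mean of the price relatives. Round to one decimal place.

rubber: 28.3 × (4/3) = 28.3 × 1.333333 = 37.7333
paper pulp: 24.9 × (424/474) = 24.9 × 0.894515 = 22.2734
wool: 28.8 × (10/8) = 28.8 × 1.250000 = 36.0000
sand: 10.3 × (25/30) = 10.3 × 0.833333 = 8.5833
fertiliser: 7.7 × (586/614) = 7.7 × 0.954397 = 7.3489
Index = Σ wᵢ·(p₁ᵢ/p₀ᵢ) = 37.7333 + 22.2734 + 36.0000 + 8.5833 + 7.3489 = 111.9389

111.9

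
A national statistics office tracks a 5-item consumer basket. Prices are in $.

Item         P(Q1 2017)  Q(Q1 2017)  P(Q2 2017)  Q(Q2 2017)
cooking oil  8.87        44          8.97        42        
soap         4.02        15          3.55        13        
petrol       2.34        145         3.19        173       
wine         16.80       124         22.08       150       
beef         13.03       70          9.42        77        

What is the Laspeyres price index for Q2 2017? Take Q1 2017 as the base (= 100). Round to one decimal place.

Laspeyres price index uses base-period quantities as weights.
ΣP(Q2 2017)·Q(Q1 2017) = 8.97×44 + 3.55×15 + 3.19×145 + 22.08×124 + 9.42×70 = 394.68 + 53.25 + 462.55 + 2737.92 + 659.4 = 4307.8
ΣP(Q1 2017)·Q(Q1 2017) = 8.87×44 + 4.02×15 + 2.34×145 + 16.80×124 + 13.03×70 = 390.28 + 60.3 + 339.3 + 2083.2 + 912.1 = 3785.18
Index = 4307.8 / 3785.18 × 100 = 113.8070

113.8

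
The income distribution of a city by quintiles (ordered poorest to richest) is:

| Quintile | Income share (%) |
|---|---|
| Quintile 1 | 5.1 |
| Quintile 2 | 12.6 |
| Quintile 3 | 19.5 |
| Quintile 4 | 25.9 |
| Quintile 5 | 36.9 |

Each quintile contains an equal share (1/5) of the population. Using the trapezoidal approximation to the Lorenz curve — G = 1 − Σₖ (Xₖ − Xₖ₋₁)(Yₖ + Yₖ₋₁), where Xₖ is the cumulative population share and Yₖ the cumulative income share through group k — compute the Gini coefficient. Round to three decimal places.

0.308

Cumulative income shares Yₖ: 0.0510, 0.1770, 0.3720, 0.6310, 1.0000
Σ (Xₖ−Xₖ₋₁)(Yₖ+Yₖ₋₁) = (1/5)(0.0510+0.0000) + (1/5)(0.1770+0.0510) + (1/5)(0.3720+0.1770) + (1/5)(0.6310+0.3720) + (1/5)(1.0000+0.6310)
  = 0.0102 + 0.0456 + 0.1098 + 0.2006 + 0.3262 = 0.6924
G = 1 − 0.6924 = 0.3076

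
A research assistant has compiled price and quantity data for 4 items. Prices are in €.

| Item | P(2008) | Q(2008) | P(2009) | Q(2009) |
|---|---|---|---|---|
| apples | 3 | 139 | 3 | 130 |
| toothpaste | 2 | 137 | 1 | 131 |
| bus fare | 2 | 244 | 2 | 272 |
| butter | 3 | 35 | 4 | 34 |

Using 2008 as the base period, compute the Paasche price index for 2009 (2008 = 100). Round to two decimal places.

92.53

Paasche price index uses current-period quantities as weights.
ΣP(2009)·Q(2009) = 3×130 + 1×131 + 2×272 + 4×34 = 390 + 131 + 544 + 136 = 1201
ΣP(2008)·Q(2009) = 3×130 + 2×131 + 2×272 + 3×34 = 390 + 262 + 544 + 102 = 1298
Index = 1201 / 1298 × 100 = 92.5270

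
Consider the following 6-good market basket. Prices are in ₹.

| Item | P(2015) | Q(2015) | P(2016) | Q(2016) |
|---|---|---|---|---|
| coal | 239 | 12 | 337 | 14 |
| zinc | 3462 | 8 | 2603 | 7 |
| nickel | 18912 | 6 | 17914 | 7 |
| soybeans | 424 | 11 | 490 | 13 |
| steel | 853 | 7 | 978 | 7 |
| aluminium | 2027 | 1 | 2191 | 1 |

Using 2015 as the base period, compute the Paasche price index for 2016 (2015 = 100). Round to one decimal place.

Paasche price index uses current-period quantities as weights.
ΣP(2016)·Q(2016) = 337×14 + 2603×7 + 17914×7 + 490×13 + 978×7 + 2191×1 = 4718 + 18221 + 125398 + 6370 + 6846 + 2191 = 163744
ΣP(2015)·Q(2016) = 239×14 + 3462×7 + 18912×7 + 424×13 + 853×7 + 2027×1 = 3346 + 24234 + 132384 + 5512 + 5971 + 2027 = 173474
Index = 163744 / 173474 × 100 = 94.3911

94.4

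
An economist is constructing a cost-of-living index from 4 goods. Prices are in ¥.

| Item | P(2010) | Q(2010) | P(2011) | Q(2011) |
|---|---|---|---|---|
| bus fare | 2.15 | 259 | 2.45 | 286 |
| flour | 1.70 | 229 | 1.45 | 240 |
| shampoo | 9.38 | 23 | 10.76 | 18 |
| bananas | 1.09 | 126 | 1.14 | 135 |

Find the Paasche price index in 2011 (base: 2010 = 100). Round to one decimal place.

Paasche price index uses current-period quantities as weights.
ΣP(2011)·Q(2011) = 2.45×286 + 1.45×240 + 10.76×18 + 1.14×135 = 700.7 + 348 + 193.68 + 153.9 = 1396.28
ΣP(2010)·Q(2011) = 2.15×286 + 1.70×240 + 9.38×18 + 1.09×135 = 614.9 + 408 + 168.84 + 147.15 = 1338.89
Index = 1396.28 / 1338.89 × 100 = 104.2864

104.3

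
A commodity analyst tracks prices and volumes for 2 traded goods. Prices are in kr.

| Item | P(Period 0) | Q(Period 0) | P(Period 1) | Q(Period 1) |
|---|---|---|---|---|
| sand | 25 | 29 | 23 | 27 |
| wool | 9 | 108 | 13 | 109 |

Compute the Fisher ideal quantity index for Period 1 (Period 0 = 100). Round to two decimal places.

97.99

Laspeyres component (base-period weights):
ΣP(Period 0)Q(Period 1) = 25×27 + 9×109 = 675 + 981 = 1656
ΣP(Period 0)Q(Period 0) = 25×29 + 9×108 = 725 + 972 = 1697
L = 1656 / 1697 × 100 = 97.5840
Paasche component (current-period weights):
ΣP(Period 1)Q(Period 1) = 23×27 + 13×109 = 621 + 1417 = 2038
ΣP(Period 1)Q(Period 0) = 23×29 + 13×108 = 667 + 1404 = 2071
P = 2038 / 2071 × 100 = 98.4066
Fisher = √(L × P) = √(97.5840 × 98.4066) = 97.9944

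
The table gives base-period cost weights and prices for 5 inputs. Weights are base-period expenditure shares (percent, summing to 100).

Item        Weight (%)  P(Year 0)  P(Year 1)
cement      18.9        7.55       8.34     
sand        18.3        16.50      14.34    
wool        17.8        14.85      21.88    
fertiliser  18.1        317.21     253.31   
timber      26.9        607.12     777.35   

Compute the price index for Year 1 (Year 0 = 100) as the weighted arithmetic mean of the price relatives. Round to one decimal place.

cement: 18.9 × (8.34/7.55) = 18.9 × 1.104636 = 20.8776
sand: 18.3 × (14.34/16.50) = 18.3 × 0.869091 = 15.9044
wool: 17.8 × (21.88/14.85) = 17.8 × 1.473401 = 26.2265
fertiliser: 18.1 × (253.31/317.21) = 18.1 × 0.798556 = 14.4539
timber: 26.9 × (777.35/607.12) = 26.9 × 1.280389 = 34.4425
Index = Σ wᵢ·(p₁ᵢ/p₀ᵢ) = 20.8776 + 15.9044 + 26.2265 + 14.4539 + 34.4425 = 111.9049

111.9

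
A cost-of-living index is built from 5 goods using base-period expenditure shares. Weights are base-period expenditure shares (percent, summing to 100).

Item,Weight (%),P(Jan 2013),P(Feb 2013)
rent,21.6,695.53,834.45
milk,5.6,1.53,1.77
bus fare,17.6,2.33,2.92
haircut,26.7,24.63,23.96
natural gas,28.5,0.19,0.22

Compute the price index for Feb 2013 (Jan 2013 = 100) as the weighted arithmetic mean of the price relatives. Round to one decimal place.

rent: 21.6 × (834.45/695.53) = 21.6 × 1.199733 = 25.9142
milk: 5.6 × (1.77/1.53) = 5.6 × 1.156863 = 6.4784
bus fare: 17.6 × (2.92/2.33) = 17.6 × 1.253219 = 22.0567
haircut: 26.7 × (23.96/24.63) = 26.7 × 0.972797 = 25.9737
natural gas: 28.5 × (0.22/0.19) = 28.5 × 1.157895 = 33.0000
Index = Σ wᵢ·(p₁ᵢ/p₀ᵢ) = 25.9142 + 6.4784 + 22.0567 + 25.9737 + 33.0000 = 113.4230

113.4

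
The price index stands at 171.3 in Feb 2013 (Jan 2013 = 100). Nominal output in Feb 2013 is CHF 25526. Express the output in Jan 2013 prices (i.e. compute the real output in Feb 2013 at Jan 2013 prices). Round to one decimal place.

14901.3

Real = Nominal ÷ (Index/100) = 25526 ÷ (171.3/100)
     = 25526 ÷ 1.713 = 14901.3427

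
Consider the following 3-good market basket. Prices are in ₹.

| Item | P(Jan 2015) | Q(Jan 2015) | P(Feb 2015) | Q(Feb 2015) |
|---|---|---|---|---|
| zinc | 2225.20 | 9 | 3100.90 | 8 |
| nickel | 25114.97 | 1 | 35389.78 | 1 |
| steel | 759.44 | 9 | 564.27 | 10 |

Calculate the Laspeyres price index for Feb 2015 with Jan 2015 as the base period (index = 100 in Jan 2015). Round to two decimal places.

131.55

Laspeyres price index uses base-period quantities as weights.
ΣP(Feb 2015)·Q(Jan 2015) = 3100.90×9 + 35389.78×1 + 564.27×9 = 27908.1 + 35389.78 + 5078.43 = 68376.31
ΣP(Jan 2015)·Q(Jan 2015) = 2225.20×9 + 25114.97×1 + 759.44×9 = 20026.8 + 25114.97 + 6834.96 = 51976.73
Index = 68376.31 / 51976.73 × 100 = 131.5518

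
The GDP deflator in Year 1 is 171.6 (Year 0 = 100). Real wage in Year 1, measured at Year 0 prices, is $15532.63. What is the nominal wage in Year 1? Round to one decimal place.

26654.0

Nominal = Real × (Index/100) = 15532.63 × (171.6/100)
        = 15532.63 × 1.716 = 26653.9931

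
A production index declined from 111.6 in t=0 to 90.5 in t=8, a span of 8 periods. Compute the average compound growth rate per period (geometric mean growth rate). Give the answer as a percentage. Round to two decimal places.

Growth factor = (90.5/111.6)^(1/8) = (0.810932)^(1/8) = 0.974144
Growth rate = 0.974144 − 1 = -0.025856 = -2.5856%

-2.59%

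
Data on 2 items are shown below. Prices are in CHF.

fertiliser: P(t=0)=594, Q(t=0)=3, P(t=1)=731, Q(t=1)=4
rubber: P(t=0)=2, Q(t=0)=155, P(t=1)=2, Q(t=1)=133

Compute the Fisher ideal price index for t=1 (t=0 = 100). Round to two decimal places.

Laspeyres component (base-period weights):
ΣP(t=1)Q(t=0) = 731×3 + 2×155 = 2193 + 310 = 2503
ΣP(t=0)Q(t=0) = 594×3 + 2×155 = 1782 + 310 = 2092
L = 2503 / 2092 × 100 = 119.6463
Paasche component (current-period weights):
ΣP(t=1)Q(t=1) = 731×4 + 2×133 = 2924 + 266 = 3190
ΣP(t=0)Q(t=1) = 594×4 + 2×133 = 2376 + 266 = 2642
P = 3190 / 2642 × 100 = 120.7419
Fisher = √(L × P) = √(119.6463 × 120.7419) = 120.1928

120.19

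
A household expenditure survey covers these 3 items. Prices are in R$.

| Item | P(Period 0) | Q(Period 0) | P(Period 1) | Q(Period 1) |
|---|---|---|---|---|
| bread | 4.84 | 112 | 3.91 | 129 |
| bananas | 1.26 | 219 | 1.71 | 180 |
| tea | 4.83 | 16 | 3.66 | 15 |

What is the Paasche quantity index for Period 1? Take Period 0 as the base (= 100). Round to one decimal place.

Paasche quantity index uses current-period prices as weights.
ΣP(Period 1)·Q(Period 1) = 3.91×129 + 1.71×180 + 3.66×15 = 504.39 + 307.8 + 54.9 = 867.09
ΣP(Period 1)·Q(Period 0) = 3.91×112 + 1.71×219 + 3.66×16 = 437.92 + 374.49 + 58.56 = 870.97
Index = 867.09 / 870.97 × 100 = 99.5545

99.6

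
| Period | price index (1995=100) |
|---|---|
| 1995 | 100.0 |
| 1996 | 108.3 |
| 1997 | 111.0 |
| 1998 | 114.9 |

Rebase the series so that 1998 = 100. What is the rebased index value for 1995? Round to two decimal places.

87.03

Rebased(1995) = 100.0 / 114.9 × 100 = 87.0322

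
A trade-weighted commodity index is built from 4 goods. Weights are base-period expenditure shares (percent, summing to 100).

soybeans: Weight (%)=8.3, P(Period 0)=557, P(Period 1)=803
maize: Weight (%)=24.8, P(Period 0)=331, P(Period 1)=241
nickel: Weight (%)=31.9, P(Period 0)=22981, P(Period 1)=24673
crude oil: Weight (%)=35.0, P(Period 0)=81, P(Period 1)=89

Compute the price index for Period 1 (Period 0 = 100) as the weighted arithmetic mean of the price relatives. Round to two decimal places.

soybeans: 8.3 × (803/557) = 8.3 × 1.441652 = 11.9657
maize: 24.8 × (241/331) = 24.8 × 0.728097 = 18.0568
nickel: 31.9 × (24673/22981) = 31.9 × 1.073626 = 34.2487
crude oil: 35.0 × (89/81) = 35.0 × 1.098765 = 38.4568
Index = Σ wᵢ·(p₁ᵢ/p₀ᵢ) = 11.9657 + 18.0568 + 34.2487 + 38.4568 = 102.7280

102.73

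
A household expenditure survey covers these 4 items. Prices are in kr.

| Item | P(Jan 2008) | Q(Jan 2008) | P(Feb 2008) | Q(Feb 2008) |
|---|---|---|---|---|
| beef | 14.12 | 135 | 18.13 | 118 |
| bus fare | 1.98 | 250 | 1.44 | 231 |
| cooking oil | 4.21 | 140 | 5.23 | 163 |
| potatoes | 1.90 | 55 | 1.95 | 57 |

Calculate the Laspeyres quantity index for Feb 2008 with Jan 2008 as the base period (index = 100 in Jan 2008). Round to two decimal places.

94.28

Laspeyres quantity index uses base-period prices as weights.
ΣP(Jan 2008)·Q(Feb 2008) = 14.12×118 + 1.98×231 + 4.21×163 + 1.90×57 = 1666.16 + 457.38 + 686.23 + 108.3 = 2918.07
ΣP(Jan 2008)·Q(Jan 2008) = 14.12×135 + 1.98×250 + 4.21×140 + 1.90×55 = 1906.2 + 495 + 589.4 + 104.5 = 3095.1
Index = 2918.07 / 3095.1 × 100 = 94.2803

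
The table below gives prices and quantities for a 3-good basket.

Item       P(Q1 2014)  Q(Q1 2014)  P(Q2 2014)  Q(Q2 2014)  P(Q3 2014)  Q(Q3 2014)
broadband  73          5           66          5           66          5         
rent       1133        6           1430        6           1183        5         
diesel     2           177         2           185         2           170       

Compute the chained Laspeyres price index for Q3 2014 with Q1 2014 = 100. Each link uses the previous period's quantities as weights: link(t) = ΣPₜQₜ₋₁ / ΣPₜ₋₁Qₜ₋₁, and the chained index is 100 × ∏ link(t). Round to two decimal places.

Link Q1 2014→Q2 2014:
ΣP(Q2 2014)Q(Q1 2014) = 66×5 + 1430×6 + 2×177 = 330 + 8580 + 354 = 9264
ΣP(Q1 2014)Q(Q1 2014) = 73×5 + 1133×6 + 2×177 = 365 + 6798 + 354 = 7517
link = 9264/7517 = 1.232407
Link Q2 2014→Q3 2014:
ΣP(Q3 2014)Q(Q2 2014) = 66×5 + 1183×6 + 2×185 = 330 + 7098 + 370 = 7798
ΣP(Q2 2014)Q(Q2 2014) = 66×5 + 1430×6 + 2×185 = 330 + 8580 + 370 = 9280
link = 7798/9280 = 0.840302
Chained index = 100 × 1.232407 × 0.840302 = 103.5593

103.56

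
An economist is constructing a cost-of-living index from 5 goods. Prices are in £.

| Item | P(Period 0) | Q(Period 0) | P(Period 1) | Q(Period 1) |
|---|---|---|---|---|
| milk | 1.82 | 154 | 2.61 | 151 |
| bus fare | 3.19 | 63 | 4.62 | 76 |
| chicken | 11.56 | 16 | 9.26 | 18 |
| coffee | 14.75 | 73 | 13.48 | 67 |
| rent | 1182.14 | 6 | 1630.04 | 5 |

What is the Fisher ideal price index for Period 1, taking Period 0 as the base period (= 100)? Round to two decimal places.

Laspeyres component (base-period weights):
ΣP(Period 1)Q(Period 0) = 2.61×154 + 4.62×63 + 9.26×16 + 13.48×73 + 1630.04×6 = 401.94 + 291.06 + 148.16 + 984.04 + 9780.24 = 11605.44
ΣP(Period 0)Q(Period 0) = 1.82×154 + 3.19×63 + 11.56×16 + 14.75×73 + 1182.14×6 = 280.28 + 200.97 + 184.96 + 1076.75 + 7092.84 = 8835.8
L = 11605.44 / 8835.8 × 100 = 131.3457
Paasche component (current-period weights):
ΣP(Period 1)Q(Period 1) = 2.61×151 + 4.62×76 + 9.26×18 + 13.48×67 + 1630.04×5 = 394.11 + 351.12 + 166.68 + 903.16 + 8150.2 = 9965.27
ΣP(Period 0)Q(Period 1) = 1.82×151 + 3.19×76 + 11.56×18 + 14.75×67 + 1182.14×5 = 274.82 + 242.44 + 208.08 + 988.25 + 5910.7 = 7624.29
P = 9965.27 / 7624.29 × 100 = 130.7042
Fisher = √(L × P) = √(131.3457 × 130.7042) = 131.0246

131.02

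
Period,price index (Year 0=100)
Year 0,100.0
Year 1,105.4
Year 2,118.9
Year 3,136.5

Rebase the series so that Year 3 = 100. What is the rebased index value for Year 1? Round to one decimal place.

Rebased(Year 1) = 105.4 / 136.5 × 100 = 77.2161

77.2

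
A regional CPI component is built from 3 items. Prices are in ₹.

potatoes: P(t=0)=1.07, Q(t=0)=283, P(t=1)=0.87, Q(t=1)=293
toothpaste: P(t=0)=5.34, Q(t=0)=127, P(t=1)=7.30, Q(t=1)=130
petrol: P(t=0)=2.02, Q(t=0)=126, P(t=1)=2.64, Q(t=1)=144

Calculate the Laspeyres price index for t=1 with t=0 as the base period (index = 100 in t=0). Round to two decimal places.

Laspeyres price index uses base-period quantities as weights.
ΣP(t=1)·Q(t=0) = 0.87×283 + 7.30×127 + 2.64×126 = 246.21 + 927.1 + 332.64 = 1505.95
ΣP(t=0)·Q(t=0) = 1.07×283 + 5.34×127 + 2.02×126 = 302.81 + 678.18 + 254.52 = 1235.51
Index = 1505.95 / 1235.51 × 100 = 121.8889

121.89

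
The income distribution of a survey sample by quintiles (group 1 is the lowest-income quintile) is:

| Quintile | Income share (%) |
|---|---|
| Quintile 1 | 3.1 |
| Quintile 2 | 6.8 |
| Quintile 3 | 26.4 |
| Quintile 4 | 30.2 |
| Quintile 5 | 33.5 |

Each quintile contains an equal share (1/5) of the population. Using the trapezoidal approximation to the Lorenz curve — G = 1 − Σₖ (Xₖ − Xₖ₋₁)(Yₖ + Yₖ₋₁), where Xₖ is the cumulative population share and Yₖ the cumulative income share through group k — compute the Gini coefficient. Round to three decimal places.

0.337

Cumulative income shares Yₖ: 0.0310, 0.0990, 0.3630, 0.6650, 1.0000
Σ (Xₖ−Xₖ₋₁)(Yₖ+Yₖ₋₁) = (1/5)(0.0310+0.0000) + (1/5)(0.0990+0.0310) + (1/5)(0.3630+0.0990) + (1/5)(0.6650+0.3630) + (1/5)(1.0000+0.6650)
  = 0.0062 + 0.0260 + 0.0924 + 0.2056 + 0.3330 = 0.6632
G = 1 − 0.6632 = 0.3368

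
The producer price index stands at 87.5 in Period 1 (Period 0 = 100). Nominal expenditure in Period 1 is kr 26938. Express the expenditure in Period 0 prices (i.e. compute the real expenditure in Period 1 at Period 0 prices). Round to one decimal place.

30786.3

Real = Nominal ÷ (Index/100) = 26938 ÷ (87.5/100)
     = 26938 ÷ 0.875 = 30786.2857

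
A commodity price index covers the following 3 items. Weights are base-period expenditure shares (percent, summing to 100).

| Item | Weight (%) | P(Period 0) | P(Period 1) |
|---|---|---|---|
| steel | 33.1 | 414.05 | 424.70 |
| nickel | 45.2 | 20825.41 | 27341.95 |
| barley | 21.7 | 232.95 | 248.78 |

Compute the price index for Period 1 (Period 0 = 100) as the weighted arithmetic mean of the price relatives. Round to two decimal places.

116.47

steel: 33.1 × (424.70/414.05) = 33.1 × 1.025722 = 33.9514
nickel: 45.2 × (27341.95/20825.41) = 45.2 × 1.312913 = 59.3437
barley: 21.7 × (248.78/232.95) = 21.7 × 1.067954 = 23.1746
Index = Σ wᵢ·(p₁ᵢ/p₀ᵢ) = 33.9514 + 59.3437 + 23.1746 = 116.4697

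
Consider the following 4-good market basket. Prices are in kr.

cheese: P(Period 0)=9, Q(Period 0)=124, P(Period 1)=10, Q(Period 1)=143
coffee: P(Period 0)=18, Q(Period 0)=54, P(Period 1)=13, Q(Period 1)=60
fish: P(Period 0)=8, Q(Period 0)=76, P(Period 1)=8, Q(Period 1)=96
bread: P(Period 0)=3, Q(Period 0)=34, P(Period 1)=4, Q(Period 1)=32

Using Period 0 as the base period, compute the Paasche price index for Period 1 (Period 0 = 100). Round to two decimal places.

96.13

Paasche price index uses current-period quantities as weights.
ΣP(Period 1)·Q(Period 1) = 10×143 + 13×60 + 8×96 + 4×32 = 1430 + 780 + 768 + 128 = 3106
ΣP(Period 0)·Q(Period 1) = 9×143 + 18×60 + 8×96 + 3×32 = 1287 + 1080 + 768 + 96 = 3231
Index = 3106 / 3231 × 100 = 96.1312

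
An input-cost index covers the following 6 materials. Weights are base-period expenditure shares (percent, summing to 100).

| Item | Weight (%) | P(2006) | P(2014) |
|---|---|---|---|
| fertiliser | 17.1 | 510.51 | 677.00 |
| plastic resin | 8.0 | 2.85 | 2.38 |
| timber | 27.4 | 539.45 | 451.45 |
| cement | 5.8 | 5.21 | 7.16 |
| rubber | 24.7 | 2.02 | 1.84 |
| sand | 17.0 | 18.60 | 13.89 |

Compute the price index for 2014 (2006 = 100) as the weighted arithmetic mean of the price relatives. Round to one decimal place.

95.5

fertiliser: 17.1 × (677.00/510.51) = 17.1 × 1.326125 = 22.6767
plastic resin: 8.0 × (2.38/2.85) = 8.0 × 0.835088 = 6.6807
timber: 27.4 × (451.45/539.45) = 27.4 × 0.836871 = 22.9303
cement: 5.8 × (7.16/5.21) = 5.8 × 1.374280 = 7.9708
rubber: 24.7 × (1.84/2.02) = 24.7 × 0.910891 = 22.4990
sand: 17.0 × (13.89/18.60) = 17.0 × 0.746774 = 12.6952
Index = Σ wᵢ·(p₁ᵢ/p₀ᵢ) = 22.6767 + 6.6807 + 22.9303 + 7.9708 + 22.4990 + 12.6952 = 95.4527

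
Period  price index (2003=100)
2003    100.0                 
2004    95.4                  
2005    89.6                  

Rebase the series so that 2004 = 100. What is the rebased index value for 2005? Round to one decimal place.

93.9

Rebased(2005) = 89.6 / 95.4 × 100 = 93.9203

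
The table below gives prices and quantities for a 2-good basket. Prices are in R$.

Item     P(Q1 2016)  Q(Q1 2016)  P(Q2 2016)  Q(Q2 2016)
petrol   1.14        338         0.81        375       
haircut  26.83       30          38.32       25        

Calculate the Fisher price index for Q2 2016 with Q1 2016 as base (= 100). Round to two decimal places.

Laspeyres component (base-period weights):
ΣP(Q2 2016)Q(Q1 2016) = 0.81×338 + 38.32×30 = 273.78 + 1149.6 = 1423.38
ΣP(Q1 2016)Q(Q1 2016) = 1.14×338 + 26.83×30 = 385.32 + 804.9 = 1190.22
L = 1423.38 / 1190.22 × 100 = 119.5897
Paasche component (current-period weights):
ΣP(Q2 2016)Q(Q2 2016) = 0.81×375 + 38.32×25 = 303.75 + 958 = 1261.75
ΣP(Q1 2016)Q(Q2 2016) = 1.14×375 + 26.83×25 = 427.5 + 670.75 = 1098.25
P = 1261.75 / 1098.25 × 100 = 114.8873
Fisher = √(L × P) = √(119.5897 × 114.8873) = 117.2149

117.21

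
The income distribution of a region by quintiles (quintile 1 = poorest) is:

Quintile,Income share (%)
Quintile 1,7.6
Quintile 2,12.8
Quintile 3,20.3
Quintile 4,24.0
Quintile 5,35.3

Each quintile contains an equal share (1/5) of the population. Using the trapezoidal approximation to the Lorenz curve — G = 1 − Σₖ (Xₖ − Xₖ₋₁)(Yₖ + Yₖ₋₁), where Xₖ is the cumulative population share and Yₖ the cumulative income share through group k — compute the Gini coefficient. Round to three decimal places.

0.266

Cumulative income shares Yₖ: 0.0760, 0.2040, 0.4070, 0.6470, 1.0000
Σ (Xₖ−Xₖ₋₁)(Yₖ+Yₖ₋₁) = (1/5)(0.0760+0.0000) + (1/5)(0.2040+0.0760) + (1/5)(0.4070+0.2040) + (1/5)(0.6470+0.4070) + (1/5)(1.0000+0.6470)
  = 0.0152 + 0.0560 + 0.1222 + 0.2108 + 0.3294 = 0.7336
G = 1 − 0.7336 = 0.2664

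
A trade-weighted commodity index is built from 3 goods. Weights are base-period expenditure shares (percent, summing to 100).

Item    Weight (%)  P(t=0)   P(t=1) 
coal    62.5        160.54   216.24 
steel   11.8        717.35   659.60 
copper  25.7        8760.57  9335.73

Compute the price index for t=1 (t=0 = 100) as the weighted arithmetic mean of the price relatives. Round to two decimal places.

coal: 62.5 × (216.24/160.54) = 62.5 × 1.346954 = 84.1846
steel: 11.8 × (659.60/717.35) = 11.8 × 0.919495 = 10.8500
copper: 25.7 × (9335.73/8760.57) = 25.7 × 1.065653 = 27.3873
Index = Σ wᵢ·(p₁ᵢ/p₀ᵢ) = 84.1846 + 10.8500 + 27.3873 = 122.4220

122.42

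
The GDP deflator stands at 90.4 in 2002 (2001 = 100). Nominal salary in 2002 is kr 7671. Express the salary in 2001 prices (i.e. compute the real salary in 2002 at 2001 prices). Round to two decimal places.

8485.62

Real = Nominal ÷ (Index/100) = 7671 ÷ (90.4/100)
     = 7671 ÷ 0.904 = 8485.6195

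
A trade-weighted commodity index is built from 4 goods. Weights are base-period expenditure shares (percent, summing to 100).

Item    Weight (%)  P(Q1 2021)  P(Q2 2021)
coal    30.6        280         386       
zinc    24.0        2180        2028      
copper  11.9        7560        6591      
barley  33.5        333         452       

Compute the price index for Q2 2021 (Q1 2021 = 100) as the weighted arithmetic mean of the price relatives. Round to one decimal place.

120.4

coal: 30.6 × (386/280) = 30.6 × 1.378571 = 42.1843
zinc: 24.0 × (2028/2180) = 24.0 × 0.930275 = 22.3266
copper: 11.9 × (6591/7560) = 11.9 × 0.871825 = 10.3747
barley: 33.5 × (452/333) = 33.5 × 1.357357 = 45.4715
Index = Σ wᵢ·(p₁ᵢ/p₀ᵢ) = 42.1843 + 22.3266 + 10.3747 + 45.4715 = 120.3571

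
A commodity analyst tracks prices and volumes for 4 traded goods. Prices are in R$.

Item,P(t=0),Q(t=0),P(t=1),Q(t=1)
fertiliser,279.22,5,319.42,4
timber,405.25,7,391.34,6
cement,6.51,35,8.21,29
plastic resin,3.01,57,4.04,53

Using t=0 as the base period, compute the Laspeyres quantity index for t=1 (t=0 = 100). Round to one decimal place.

84.1

Laspeyres quantity index uses base-period prices as weights.
ΣP(t=0)·Q(t=1) = 279.22×4 + 405.25×6 + 6.51×29 + 3.01×53 = 1116.88 + 2431.5 + 188.79 + 159.53 = 3896.7
ΣP(t=0)·Q(t=0) = 279.22×5 + 405.25×7 + 6.51×35 + 3.01×57 = 1396.1 + 2836.75 + 227.85 + 171.57 = 4632.27
Index = 3896.7 / 4632.27 × 100 = 84.1207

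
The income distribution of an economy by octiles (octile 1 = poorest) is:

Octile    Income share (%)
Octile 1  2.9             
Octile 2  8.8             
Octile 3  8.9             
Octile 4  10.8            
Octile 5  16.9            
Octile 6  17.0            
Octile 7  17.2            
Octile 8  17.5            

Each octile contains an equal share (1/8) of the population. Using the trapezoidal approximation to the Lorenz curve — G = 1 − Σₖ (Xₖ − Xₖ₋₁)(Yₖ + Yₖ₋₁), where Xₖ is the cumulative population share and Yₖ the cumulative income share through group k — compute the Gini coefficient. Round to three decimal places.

0.218

Cumulative income shares Yₖ: 0.0290, 0.1170, 0.2060, 0.3140, 0.4830, 0.6530, 0.8250, 1.0000
Σ (Xₖ−Xₖ₋₁)(Yₖ+Yₖ₋₁) = (1/8)(0.0290+0.0000) + (1/8)(0.1170+0.0290) + (1/8)(0.2060+0.1170) + (1/8)(0.3140+0.2060) + (1/8)(0.4830+0.3140) + (1/8)(0.6530+0.4830) + (1/8)(0.8250+0.6530) + (1/8)(1.0000+0.8250)
  = 0.0036 + 0.0183 + 0.0404 + 0.0650 + 0.0996 + 0.1420 + 0.1847 + 0.2281 = 0.7818
G = 1 − 0.7818 = 0.2182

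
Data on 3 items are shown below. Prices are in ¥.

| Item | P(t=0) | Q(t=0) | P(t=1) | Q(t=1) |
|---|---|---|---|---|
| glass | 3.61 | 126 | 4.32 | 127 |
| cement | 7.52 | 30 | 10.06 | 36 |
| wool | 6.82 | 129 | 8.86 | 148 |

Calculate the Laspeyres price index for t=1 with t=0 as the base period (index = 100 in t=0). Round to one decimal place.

Laspeyres price index uses base-period quantities as weights.
ΣP(t=1)·Q(t=0) = 4.32×126 + 10.06×30 + 8.86×129 = 544.32 + 301.8 + 1142.94 = 1989.06
ΣP(t=0)·Q(t=0) = 3.61×126 + 7.52×30 + 6.82×129 = 454.86 + 225.6 + 879.78 = 1560.24
Index = 1989.06 / 1560.24 × 100 = 127.4842

127.5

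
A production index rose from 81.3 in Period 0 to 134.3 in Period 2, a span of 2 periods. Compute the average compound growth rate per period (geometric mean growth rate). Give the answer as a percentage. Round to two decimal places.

28.53%

Growth factor = (134.3/81.3)^(1/2) = (1.651907)^(1/2) = 1.285265
Growth rate = 1.285265 − 1 = 0.285265 = 28.5265%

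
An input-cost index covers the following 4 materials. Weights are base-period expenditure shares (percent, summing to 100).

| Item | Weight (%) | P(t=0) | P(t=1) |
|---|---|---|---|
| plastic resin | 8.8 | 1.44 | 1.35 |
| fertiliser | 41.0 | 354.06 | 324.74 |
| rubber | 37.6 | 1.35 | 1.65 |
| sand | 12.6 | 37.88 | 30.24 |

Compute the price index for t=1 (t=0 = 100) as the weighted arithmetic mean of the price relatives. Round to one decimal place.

101.9

plastic resin: 8.8 × (1.35/1.44) = 8.8 × 0.937500 = 8.2500
fertiliser: 41.0 × (324.74/354.06) = 41.0 × 0.917189 = 37.6048
rubber: 37.6 × (1.65/1.35) = 37.6 × 1.222222 = 45.9556
sand: 12.6 × (30.24/37.88) = 12.6 × 0.798310 = 10.0587
Index = Σ wᵢ·(p₁ᵢ/p₀ᵢ) = 8.2500 + 37.6048 + 45.9556 + 10.0587 = 101.8690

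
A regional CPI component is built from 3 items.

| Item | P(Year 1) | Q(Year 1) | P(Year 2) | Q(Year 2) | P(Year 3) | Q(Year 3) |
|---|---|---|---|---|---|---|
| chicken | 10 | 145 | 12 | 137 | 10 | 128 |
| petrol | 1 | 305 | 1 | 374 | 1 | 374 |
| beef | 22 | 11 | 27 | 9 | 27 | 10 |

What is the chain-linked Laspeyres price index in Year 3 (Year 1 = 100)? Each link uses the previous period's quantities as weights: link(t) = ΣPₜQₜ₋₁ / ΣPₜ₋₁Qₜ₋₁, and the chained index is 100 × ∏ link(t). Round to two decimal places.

Link Year 1→Year 2:
ΣP(Year 2)Q(Year 1) = 12×145 + 1×305 + 27×11 = 1740 + 305 + 297 = 2342
ΣP(Year 1)Q(Year 1) = 10×145 + 1×305 + 22×11 = 1450 + 305 + 242 = 1997
link = 2342/1997 = 1.172759
Link Year 2→Year 3:
ΣP(Year 3)Q(Year 2) = 10×137 + 1×374 + 27×9 = 1370 + 374 + 243 = 1987
ΣP(Year 2)Q(Year 2) = 12×137 + 1×374 + 27×9 = 1644 + 374 + 243 = 2261
link = 1987/2261 = 0.878815
Chained index = 100 × 1.172759 × 0.878815 = 103.0638

103.06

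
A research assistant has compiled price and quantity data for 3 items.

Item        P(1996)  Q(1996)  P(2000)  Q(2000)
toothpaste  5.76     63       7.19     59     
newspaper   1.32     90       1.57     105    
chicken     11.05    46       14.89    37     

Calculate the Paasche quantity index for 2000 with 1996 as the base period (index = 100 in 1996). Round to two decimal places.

89.12

Paasche quantity index uses current-period prices as weights.
ΣP(2000)·Q(2000) = 7.19×59 + 1.57×105 + 14.89×37 = 424.21 + 164.85 + 550.93 = 1139.99
ΣP(2000)·Q(1996) = 7.19×63 + 1.57×90 + 14.89×46 = 452.97 + 141.3 + 684.94 = 1279.21
Index = 1139.99 / 1279.21 × 100 = 89.1167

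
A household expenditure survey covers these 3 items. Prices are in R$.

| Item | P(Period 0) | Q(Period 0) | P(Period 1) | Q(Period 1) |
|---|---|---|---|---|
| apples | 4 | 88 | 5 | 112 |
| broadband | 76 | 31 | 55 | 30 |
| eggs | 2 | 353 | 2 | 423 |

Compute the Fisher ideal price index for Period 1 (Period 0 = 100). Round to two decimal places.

84.50

Laspeyres component (base-period weights):
ΣP(Period 1)Q(Period 0) = 5×88 + 55×31 + 2×353 = 440 + 1705 + 706 = 2851
ΣP(Period 0)Q(Period 0) = 4×88 + 76×31 + 2×353 = 352 + 2356 + 706 = 3414
L = 2851 / 3414 × 100 = 83.5091
Paasche component (current-period weights):
ΣP(Period 1)Q(Period 1) = 5×112 + 55×30 + 2×423 = 560 + 1650 + 846 = 3056
ΣP(Period 0)Q(Period 1) = 4×112 + 76×30 + 2×423 = 448 + 2280 + 846 = 3574
P = 3056 / 3574 × 100 = 85.5064
Fisher = √(L × P) = √(83.5091 × 85.5064) = 84.5019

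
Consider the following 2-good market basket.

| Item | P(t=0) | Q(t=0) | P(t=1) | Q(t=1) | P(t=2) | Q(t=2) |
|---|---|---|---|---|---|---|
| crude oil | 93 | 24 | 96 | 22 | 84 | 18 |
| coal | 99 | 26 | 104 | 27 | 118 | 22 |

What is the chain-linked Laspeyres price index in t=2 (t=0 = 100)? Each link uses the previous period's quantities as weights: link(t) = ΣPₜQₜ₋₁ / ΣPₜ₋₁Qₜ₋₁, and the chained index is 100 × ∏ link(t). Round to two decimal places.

106.62

Link t=0→t=1:
ΣP(t=1)Q(t=0) = 96×24 + 104×26 = 2304 + 2704 = 5008
ΣP(t=0)Q(t=0) = 93×24 + 99×26 = 2232 + 2574 = 4806
link = 5008/4806 = 1.042031
Link t=1→t=2:
ΣP(t=2)Q(t=1) = 84×22 + 118×27 = 1848 + 3186 = 5034
ΣP(t=1)Q(t=1) = 96×22 + 104×27 = 2112 + 2808 = 4920
link = 5034/4920 = 1.023171
Chained index = 100 × 1.042031 × 1.023171 = 106.6175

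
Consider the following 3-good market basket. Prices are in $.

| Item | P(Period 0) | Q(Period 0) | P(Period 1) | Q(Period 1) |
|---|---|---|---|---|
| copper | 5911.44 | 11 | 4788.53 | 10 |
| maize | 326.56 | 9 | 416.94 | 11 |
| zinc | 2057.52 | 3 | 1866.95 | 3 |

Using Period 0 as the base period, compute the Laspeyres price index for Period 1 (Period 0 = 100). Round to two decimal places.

83.67

Laspeyres price index uses base-period quantities as weights.
ΣP(Period 1)·Q(Period 0) = 4788.53×11 + 416.94×9 + 1866.95×3 = 52673.83 + 3752.46 + 5600.85 = 62027.14
ΣP(Period 0)·Q(Period 0) = 5911.44×11 + 326.56×9 + 2057.52×3 = 65025.84 + 2939.04 + 6172.56 = 74137.44
Index = 62027.14 / 74137.44 × 100 = 83.6651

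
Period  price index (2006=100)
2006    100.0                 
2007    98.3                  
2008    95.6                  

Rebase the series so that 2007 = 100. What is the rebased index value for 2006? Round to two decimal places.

101.73

Rebased(2006) = 100.0 / 98.3 × 100 = 101.7294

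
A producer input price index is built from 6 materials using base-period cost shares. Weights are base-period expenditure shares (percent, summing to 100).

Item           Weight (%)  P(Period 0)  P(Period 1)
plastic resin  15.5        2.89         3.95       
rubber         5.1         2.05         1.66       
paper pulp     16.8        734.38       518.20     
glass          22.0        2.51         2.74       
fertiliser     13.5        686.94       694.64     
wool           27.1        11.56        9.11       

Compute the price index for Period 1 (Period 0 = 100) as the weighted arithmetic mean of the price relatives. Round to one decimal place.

plastic resin: 15.5 × (3.95/2.89) = 15.5 × 1.366782 = 21.1851
rubber: 5.1 × (1.66/2.05) = 5.1 × 0.809756 = 4.1298
paper pulp: 16.8 × (518.20/734.38) = 16.8 × 0.705629 = 11.8546
glass: 22.0 × (2.74/2.51) = 22.0 × 1.091633 = 24.0159
fertiliser: 13.5 × (694.64/686.94) = 13.5 × 1.011209 = 13.6513
wool: 27.1 × (9.11/11.56) = 27.1 × 0.788062 = 21.3565
Index = Σ wᵢ·(p₁ᵢ/p₀ᵢ) = 21.1851 + 4.1298 + 11.8546 + 24.0159 + 13.6513 + 21.3565 = 96.1932

96.2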